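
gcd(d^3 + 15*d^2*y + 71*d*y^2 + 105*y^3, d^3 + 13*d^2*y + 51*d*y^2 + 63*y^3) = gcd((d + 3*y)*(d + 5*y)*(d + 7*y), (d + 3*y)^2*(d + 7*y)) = d^2 + 10*d*y + 21*y^2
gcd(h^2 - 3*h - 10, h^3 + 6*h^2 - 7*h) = 1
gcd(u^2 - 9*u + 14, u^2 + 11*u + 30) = 1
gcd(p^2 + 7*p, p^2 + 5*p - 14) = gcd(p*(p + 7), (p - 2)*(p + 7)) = p + 7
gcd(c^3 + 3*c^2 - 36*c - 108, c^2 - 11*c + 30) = c - 6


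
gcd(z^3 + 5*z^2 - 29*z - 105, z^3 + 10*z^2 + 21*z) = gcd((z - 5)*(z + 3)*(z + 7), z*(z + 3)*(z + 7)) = z^2 + 10*z + 21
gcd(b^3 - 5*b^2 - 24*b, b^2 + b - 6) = b + 3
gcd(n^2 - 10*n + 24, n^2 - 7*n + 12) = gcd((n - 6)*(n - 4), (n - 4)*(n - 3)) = n - 4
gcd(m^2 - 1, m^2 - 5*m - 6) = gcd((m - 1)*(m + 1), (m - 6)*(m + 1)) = m + 1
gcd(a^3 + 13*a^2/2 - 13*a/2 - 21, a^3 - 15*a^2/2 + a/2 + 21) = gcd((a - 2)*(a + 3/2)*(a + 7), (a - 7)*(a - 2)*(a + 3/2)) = a^2 - a/2 - 3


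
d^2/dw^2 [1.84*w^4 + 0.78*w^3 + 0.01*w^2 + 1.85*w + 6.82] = 22.08*w^2 + 4.68*w + 0.02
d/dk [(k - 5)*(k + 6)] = 2*k + 1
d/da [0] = 0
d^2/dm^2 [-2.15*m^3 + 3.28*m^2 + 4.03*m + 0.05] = 6.56 - 12.9*m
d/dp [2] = 0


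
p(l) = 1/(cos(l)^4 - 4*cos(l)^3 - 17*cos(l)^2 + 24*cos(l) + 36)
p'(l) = (4*sin(l)*cos(l)^3 - 12*sin(l)*cos(l)^2 - 34*sin(l)*cos(l) + 24*sin(l))/(cos(l)^4 - 4*cos(l)^3 - 17*cos(l)^2 + 24*cos(l) + 36)^2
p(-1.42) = 0.03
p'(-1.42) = -0.01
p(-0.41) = 0.02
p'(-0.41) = 0.00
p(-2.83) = 0.49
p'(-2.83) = -3.15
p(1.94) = 0.04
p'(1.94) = 0.05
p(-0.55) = 0.02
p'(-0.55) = 0.00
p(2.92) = 0.97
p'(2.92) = 8.75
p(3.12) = 102.14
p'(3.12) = 9460.03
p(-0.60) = 0.02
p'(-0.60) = 0.00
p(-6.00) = 0.02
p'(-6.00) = 0.00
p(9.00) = 0.27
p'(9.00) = 1.24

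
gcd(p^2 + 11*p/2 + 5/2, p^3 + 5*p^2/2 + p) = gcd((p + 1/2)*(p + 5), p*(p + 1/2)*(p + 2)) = p + 1/2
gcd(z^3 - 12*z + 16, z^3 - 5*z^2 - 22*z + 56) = z^2 + 2*z - 8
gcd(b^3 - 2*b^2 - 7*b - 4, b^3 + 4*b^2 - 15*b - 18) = b + 1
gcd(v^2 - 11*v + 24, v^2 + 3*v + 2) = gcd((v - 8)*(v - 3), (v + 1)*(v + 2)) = 1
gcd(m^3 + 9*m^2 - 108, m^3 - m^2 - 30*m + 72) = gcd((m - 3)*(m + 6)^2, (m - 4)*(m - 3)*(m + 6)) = m^2 + 3*m - 18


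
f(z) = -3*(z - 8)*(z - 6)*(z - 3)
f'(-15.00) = -3825.00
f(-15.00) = 26082.00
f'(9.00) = -81.00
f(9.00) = -54.00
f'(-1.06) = -388.23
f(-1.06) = 779.08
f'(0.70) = -203.01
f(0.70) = 266.96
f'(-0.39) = -311.15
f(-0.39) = 545.24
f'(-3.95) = -813.32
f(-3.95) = 2479.12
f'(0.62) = -210.22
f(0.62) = 283.49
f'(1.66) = -125.48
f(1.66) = 110.61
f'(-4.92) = -989.70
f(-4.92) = 3352.21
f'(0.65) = -207.50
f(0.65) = 277.22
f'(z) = -3*(z - 8)*(z - 6) - 3*(z - 8)*(z - 3) - 3*(z - 6)*(z - 3) = -9*z^2 + 102*z - 270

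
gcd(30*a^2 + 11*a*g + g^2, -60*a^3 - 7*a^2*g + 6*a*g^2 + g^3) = 5*a + g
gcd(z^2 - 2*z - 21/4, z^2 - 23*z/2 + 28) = z - 7/2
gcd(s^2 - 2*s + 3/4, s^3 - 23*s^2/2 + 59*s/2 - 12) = s - 1/2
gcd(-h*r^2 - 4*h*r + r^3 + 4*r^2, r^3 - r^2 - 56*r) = r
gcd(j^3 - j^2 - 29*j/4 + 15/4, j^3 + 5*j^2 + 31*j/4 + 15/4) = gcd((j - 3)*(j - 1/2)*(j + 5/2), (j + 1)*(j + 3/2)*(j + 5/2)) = j + 5/2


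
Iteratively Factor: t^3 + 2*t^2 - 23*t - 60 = (t - 5)*(t^2 + 7*t + 12) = (t - 5)*(t + 4)*(t + 3)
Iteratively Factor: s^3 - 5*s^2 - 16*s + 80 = (s + 4)*(s^2 - 9*s + 20) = (s - 5)*(s + 4)*(s - 4)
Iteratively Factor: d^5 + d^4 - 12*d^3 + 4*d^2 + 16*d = (d)*(d^4 + d^3 - 12*d^2 + 4*d + 16) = d*(d - 2)*(d^3 + 3*d^2 - 6*d - 8) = d*(d - 2)^2*(d^2 + 5*d + 4) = d*(d - 2)^2*(d + 4)*(d + 1)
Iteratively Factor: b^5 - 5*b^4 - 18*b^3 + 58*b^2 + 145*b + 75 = (b + 1)*(b^4 - 6*b^3 - 12*b^2 + 70*b + 75) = (b - 5)*(b + 1)*(b^3 - b^2 - 17*b - 15) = (b - 5)^2*(b + 1)*(b^2 + 4*b + 3) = (b - 5)^2*(b + 1)^2*(b + 3)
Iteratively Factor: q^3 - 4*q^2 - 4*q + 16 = (q + 2)*(q^2 - 6*q + 8) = (q - 2)*(q + 2)*(q - 4)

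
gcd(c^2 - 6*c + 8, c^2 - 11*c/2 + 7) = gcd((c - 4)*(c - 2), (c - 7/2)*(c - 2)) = c - 2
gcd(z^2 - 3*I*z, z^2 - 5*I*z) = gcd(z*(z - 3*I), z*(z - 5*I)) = z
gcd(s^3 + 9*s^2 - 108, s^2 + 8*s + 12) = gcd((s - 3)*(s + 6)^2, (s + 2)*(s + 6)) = s + 6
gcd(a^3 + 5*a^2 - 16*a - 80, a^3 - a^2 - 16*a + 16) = a^2 - 16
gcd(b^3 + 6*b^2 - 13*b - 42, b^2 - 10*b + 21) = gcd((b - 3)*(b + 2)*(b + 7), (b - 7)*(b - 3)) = b - 3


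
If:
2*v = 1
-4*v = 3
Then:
No Solution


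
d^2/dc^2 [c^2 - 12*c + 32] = 2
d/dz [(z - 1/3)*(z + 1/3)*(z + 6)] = 3*z^2 + 12*z - 1/9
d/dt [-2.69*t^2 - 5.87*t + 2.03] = -5.38*t - 5.87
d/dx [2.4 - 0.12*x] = -0.120000000000000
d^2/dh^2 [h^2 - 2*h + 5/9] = 2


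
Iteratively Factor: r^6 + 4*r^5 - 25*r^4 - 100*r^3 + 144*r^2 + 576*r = (r + 4)*(r^5 - 25*r^3 + 144*r) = r*(r + 4)*(r^4 - 25*r^2 + 144) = r*(r + 4)^2*(r^3 - 4*r^2 - 9*r + 36) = r*(r - 4)*(r + 4)^2*(r^2 - 9) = r*(r - 4)*(r + 3)*(r + 4)^2*(r - 3)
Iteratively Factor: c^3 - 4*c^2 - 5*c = (c)*(c^2 - 4*c - 5) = c*(c + 1)*(c - 5)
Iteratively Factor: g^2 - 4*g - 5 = (g + 1)*(g - 5)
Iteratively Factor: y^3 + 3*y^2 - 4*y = (y - 1)*(y^2 + 4*y) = y*(y - 1)*(y + 4)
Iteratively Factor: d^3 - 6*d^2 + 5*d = (d - 5)*(d^2 - d) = (d - 5)*(d - 1)*(d)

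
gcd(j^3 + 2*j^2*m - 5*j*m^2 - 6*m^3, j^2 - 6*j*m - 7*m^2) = j + m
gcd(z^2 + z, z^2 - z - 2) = z + 1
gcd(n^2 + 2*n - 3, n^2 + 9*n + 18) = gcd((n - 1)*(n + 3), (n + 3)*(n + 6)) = n + 3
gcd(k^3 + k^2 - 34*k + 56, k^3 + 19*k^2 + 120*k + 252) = k + 7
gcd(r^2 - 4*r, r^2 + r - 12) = 1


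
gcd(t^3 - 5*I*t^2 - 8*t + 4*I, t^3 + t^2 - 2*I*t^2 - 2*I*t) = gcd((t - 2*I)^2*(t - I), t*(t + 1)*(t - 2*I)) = t - 2*I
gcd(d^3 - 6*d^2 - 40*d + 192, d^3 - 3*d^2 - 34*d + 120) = d^2 + 2*d - 24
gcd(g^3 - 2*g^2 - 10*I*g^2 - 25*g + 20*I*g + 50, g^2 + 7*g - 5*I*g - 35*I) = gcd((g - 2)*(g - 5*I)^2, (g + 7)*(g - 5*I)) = g - 5*I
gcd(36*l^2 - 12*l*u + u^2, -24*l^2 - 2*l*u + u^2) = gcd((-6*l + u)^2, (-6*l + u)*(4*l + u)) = -6*l + u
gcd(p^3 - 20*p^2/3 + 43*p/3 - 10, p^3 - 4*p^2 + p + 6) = p^2 - 5*p + 6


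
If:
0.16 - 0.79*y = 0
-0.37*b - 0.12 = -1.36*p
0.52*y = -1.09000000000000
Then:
No Solution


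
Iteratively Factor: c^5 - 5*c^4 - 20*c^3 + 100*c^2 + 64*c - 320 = (c - 2)*(c^4 - 3*c^3 - 26*c^2 + 48*c + 160) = (c - 5)*(c - 2)*(c^3 + 2*c^2 - 16*c - 32) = (c - 5)*(c - 2)*(c + 2)*(c^2 - 16) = (c - 5)*(c - 2)*(c + 2)*(c + 4)*(c - 4)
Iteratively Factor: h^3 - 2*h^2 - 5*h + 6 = (h - 3)*(h^2 + h - 2) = (h - 3)*(h + 2)*(h - 1)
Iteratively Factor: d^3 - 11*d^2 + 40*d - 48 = (d - 4)*(d^2 - 7*d + 12) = (d - 4)^2*(d - 3)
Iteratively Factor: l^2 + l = (l + 1)*(l)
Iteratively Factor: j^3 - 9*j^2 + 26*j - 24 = (j - 2)*(j^2 - 7*j + 12) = (j - 4)*(j - 2)*(j - 3)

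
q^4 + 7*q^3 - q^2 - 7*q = q*(q - 1)*(q + 1)*(q + 7)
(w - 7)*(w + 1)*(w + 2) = w^3 - 4*w^2 - 19*w - 14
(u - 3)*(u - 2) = u^2 - 5*u + 6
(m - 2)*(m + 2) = m^2 - 4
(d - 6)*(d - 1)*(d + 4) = d^3 - 3*d^2 - 22*d + 24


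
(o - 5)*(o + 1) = o^2 - 4*o - 5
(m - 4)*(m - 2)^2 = m^3 - 8*m^2 + 20*m - 16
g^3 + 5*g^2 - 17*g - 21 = (g - 3)*(g + 1)*(g + 7)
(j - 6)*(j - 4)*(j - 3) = j^3 - 13*j^2 + 54*j - 72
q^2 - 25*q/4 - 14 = (q - 8)*(q + 7/4)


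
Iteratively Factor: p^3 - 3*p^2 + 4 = (p - 2)*(p^2 - p - 2) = (p - 2)^2*(p + 1)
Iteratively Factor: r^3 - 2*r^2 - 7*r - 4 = (r + 1)*(r^2 - 3*r - 4) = (r + 1)^2*(r - 4)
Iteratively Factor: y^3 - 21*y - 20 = (y - 5)*(y^2 + 5*y + 4) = (y - 5)*(y + 1)*(y + 4)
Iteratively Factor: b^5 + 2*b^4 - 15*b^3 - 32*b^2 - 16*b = (b)*(b^4 + 2*b^3 - 15*b^2 - 32*b - 16) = b*(b - 4)*(b^3 + 6*b^2 + 9*b + 4) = b*(b - 4)*(b + 4)*(b^2 + 2*b + 1) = b*(b - 4)*(b + 1)*(b + 4)*(b + 1)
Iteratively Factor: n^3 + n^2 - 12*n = (n)*(n^2 + n - 12) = n*(n - 3)*(n + 4)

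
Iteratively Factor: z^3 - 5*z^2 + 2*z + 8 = (z - 2)*(z^2 - 3*z - 4) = (z - 4)*(z - 2)*(z + 1)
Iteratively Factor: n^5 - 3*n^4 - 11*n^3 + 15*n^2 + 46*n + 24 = (n + 2)*(n^4 - 5*n^3 - n^2 + 17*n + 12) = (n - 4)*(n + 2)*(n^3 - n^2 - 5*n - 3) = (n - 4)*(n - 3)*(n + 2)*(n^2 + 2*n + 1) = (n - 4)*(n - 3)*(n + 1)*(n + 2)*(n + 1)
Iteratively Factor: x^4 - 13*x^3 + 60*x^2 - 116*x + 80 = (x - 2)*(x^3 - 11*x^2 + 38*x - 40) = (x - 5)*(x - 2)*(x^2 - 6*x + 8) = (x - 5)*(x - 2)^2*(x - 4)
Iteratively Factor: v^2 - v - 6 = (v - 3)*(v + 2)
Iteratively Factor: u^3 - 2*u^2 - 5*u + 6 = (u - 1)*(u^2 - u - 6) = (u - 1)*(u + 2)*(u - 3)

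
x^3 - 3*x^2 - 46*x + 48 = (x - 8)*(x - 1)*(x + 6)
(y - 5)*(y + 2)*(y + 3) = y^3 - 19*y - 30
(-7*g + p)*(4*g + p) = -28*g^2 - 3*g*p + p^2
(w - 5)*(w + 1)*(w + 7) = w^3 + 3*w^2 - 33*w - 35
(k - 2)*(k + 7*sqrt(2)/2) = k^2 - 2*k + 7*sqrt(2)*k/2 - 7*sqrt(2)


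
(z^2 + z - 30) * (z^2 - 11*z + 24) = z^4 - 10*z^3 - 17*z^2 + 354*z - 720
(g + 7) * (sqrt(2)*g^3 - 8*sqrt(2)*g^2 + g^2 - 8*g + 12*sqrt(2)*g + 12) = sqrt(2)*g^4 - sqrt(2)*g^3 + g^3 - 44*sqrt(2)*g^2 - g^2 - 44*g + 84*sqrt(2)*g + 84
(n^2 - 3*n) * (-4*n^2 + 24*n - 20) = -4*n^4 + 36*n^3 - 92*n^2 + 60*n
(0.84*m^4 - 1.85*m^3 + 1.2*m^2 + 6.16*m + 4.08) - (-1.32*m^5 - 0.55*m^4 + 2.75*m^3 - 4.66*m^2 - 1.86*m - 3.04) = 1.32*m^5 + 1.39*m^4 - 4.6*m^3 + 5.86*m^2 + 8.02*m + 7.12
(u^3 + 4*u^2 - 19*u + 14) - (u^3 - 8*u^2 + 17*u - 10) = 12*u^2 - 36*u + 24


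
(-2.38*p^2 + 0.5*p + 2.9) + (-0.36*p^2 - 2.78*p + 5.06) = -2.74*p^2 - 2.28*p + 7.96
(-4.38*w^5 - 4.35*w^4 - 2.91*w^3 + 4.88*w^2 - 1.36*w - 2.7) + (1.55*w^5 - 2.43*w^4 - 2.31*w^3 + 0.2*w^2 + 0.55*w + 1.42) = -2.83*w^5 - 6.78*w^4 - 5.22*w^3 + 5.08*w^2 - 0.81*w - 1.28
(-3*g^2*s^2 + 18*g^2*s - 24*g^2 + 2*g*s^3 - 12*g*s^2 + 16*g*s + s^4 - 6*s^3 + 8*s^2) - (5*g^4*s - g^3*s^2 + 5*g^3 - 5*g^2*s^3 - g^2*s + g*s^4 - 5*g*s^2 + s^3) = -5*g^4*s + g^3*s^2 - 5*g^3 + 5*g^2*s^3 - 3*g^2*s^2 + 19*g^2*s - 24*g^2 - g*s^4 + 2*g*s^3 - 7*g*s^2 + 16*g*s + s^4 - 7*s^3 + 8*s^2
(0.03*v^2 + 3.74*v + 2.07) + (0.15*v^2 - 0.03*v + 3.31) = 0.18*v^2 + 3.71*v + 5.38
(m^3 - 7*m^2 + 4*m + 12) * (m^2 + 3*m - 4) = m^5 - 4*m^4 - 21*m^3 + 52*m^2 + 20*m - 48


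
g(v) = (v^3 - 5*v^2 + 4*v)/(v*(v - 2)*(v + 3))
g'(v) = (3*v^2 - 10*v + 4)/(v*(v - 2)*(v + 3)) - (v^3 - 5*v^2 + 4*v)/(v*(v - 2)*(v + 3)^2) - (v^3 - 5*v^2 + 4*v)/(v*(v - 2)^2*(v + 3)) - (v^3 - 5*v^2 + 4*v)/(v^2*(v - 2)*(v + 3)) = 2*(3*v^2 - 10*v + 13)/(v^4 + 2*v^3 - 11*v^2 - 12*v + 36)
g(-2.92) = -68.92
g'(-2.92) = 875.02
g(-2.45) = -9.09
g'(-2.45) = 18.53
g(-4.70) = 4.35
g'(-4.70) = 1.95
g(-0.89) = -1.52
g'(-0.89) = 1.31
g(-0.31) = -0.91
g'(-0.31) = 0.85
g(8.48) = 0.45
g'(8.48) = 0.05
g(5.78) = 0.26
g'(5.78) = 0.10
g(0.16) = -0.55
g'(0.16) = 0.68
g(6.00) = 0.28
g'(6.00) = 0.09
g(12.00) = 0.59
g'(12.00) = 0.03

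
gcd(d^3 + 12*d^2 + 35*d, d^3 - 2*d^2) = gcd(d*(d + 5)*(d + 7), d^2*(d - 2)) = d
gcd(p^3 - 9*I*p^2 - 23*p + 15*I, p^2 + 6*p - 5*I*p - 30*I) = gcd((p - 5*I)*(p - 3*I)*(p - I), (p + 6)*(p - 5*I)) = p - 5*I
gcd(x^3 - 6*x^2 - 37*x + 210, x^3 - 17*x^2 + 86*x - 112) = x - 7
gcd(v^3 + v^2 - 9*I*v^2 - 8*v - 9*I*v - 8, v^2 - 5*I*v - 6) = 1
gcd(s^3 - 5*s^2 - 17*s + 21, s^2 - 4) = 1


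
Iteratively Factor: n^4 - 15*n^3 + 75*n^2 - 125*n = (n)*(n^3 - 15*n^2 + 75*n - 125) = n*(n - 5)*(n^2 - 10*n + 25) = n*(n - 5)^2*(n - 5)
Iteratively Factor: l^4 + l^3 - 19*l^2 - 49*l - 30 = (l - 5)*(l^3 + 6*l^2 + 11*l + 6) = (l - 5)*(l + 2)*(l^2 + 4*l + 3) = (l - 5)*(l + 2)*(l + 3)*(l + 1)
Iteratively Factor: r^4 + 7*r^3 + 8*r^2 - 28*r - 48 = (r - 2)*(r^3 + 9*r^2 + 26*r + 24) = (r - 2)*(r + 2)*(r^2 + 7*r + 12) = (r - 2)*(r + 2)*(r + 3)*(r + 4)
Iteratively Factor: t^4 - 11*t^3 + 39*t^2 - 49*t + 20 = (t - 1)*(t^3 - 10*t^2 + 29*t - 20) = (t - 1)^2*(t^2 - 9*t + 20) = (t - 5)*(t - 1)^2*(t - 4)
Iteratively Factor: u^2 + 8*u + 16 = (u + 4)*(u + 4)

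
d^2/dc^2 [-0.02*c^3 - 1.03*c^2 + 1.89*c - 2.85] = -0.12*c - 2.06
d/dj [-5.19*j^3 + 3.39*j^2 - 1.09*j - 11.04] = -15.57*j^2 + 6.78*j - 1.09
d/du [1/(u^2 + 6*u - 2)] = 2*(-u - 3)/(u^2 + 6*u - 2)^2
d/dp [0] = 0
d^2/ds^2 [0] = 0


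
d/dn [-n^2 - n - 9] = -2*n - 1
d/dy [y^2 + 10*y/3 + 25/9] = 2*y + 10/3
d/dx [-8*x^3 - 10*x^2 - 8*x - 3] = -24*x^2 - 20*x - 8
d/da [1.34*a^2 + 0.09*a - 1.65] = 2.68*a + 0.09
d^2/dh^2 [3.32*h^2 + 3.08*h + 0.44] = 6.64000000000000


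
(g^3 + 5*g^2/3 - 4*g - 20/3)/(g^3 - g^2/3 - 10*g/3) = (g + 2)/g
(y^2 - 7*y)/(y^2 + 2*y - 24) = y*(y - 7)/(y^2 + 2*y - 24)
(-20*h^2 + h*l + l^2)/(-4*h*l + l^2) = (5*h + l)/l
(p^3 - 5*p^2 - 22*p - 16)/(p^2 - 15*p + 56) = (p^2 + 3*p + 2)/(p - 7)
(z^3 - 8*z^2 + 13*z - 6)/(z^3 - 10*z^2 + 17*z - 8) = (z - 6)/(z - 8)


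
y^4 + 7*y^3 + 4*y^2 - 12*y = y*(y - 1)*(y + 2)*(y + 6)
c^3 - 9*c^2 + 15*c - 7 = (c - 7)*(c - 1)^2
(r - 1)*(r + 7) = r^2 + 6*r - 7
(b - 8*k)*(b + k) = b^2 - 7*b*k - 8*k^2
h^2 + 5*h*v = h*(h + 5*v)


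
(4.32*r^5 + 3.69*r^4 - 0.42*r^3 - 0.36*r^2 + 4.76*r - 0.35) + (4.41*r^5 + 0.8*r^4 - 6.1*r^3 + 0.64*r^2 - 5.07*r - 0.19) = 8.73*r^5 + 4.49*r^4 - 6.52*r^3 + 0.28*r^2 - 0.31*r - 0.54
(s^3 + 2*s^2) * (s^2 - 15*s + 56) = s^5 - 13*s^4 + 26*s^3 + 112*s^2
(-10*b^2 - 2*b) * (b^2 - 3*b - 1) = -10*b^4 + 28*b^3 + 16*b^2 + 2*b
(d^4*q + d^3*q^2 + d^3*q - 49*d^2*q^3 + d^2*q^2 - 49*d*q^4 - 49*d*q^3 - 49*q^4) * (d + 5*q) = d^5*q + 6*d^4*q^2 + d^4*q - 44*d^3*q^3 + 6*d^3*q^2 - 294*d^2*q^4 - 44*d^2*q^3 - 245*d*q^5 - 294*d*q^4 - 245*q^5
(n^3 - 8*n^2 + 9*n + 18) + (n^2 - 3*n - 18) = n^3 - 7*n^2 + 6*n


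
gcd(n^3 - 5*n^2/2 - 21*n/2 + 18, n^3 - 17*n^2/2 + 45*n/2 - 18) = n^2 - 11*n/2 + 6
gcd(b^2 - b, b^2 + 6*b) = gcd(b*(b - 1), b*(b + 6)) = b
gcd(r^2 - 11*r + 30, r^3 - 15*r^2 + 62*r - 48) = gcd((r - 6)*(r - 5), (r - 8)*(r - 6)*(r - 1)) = r - 6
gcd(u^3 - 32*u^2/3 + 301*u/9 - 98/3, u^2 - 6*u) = u - 6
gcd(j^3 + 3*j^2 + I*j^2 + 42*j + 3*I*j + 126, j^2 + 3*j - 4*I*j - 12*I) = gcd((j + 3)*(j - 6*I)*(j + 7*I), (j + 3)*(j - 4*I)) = j + 3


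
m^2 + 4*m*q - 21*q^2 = (m - 3*q)*(m + 7*q)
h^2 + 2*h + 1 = (h + 1)^2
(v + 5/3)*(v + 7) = v^2 + 26*v/3 + 35/3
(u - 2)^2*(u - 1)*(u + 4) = u^4 - u^3 - 12*u^2 + 28*u - 16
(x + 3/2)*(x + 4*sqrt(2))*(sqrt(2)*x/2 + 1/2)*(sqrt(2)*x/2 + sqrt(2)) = x^4/2 + 7*x^3/4 + 9*sqrt(2)*x^3/4 + 7*x^2/2 + 63*sqrt(2)*x^2/8 + 7*x + 27*sqrt(2)*x/4 + 6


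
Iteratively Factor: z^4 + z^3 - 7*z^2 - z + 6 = (z + 1)*(z^3 - 7*z + 6) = (z - 1)*(z + 1)*(z^2 + z - 6) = (z - 1)*(z + 1)*(z + 3)*(z - 2)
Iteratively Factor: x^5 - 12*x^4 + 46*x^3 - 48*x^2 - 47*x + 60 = (x - 1)*(x^4 - 11*x^3 + 35*x^2 - 13*x - 60) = (x - 1)*(x + 1)*(x^3 - 12*x^2 + 47*x - 60) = (x - 4)*(x - 1)*(x + 1)*(x^2 - 8*x + 15) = (x - 4)*(x - 3)*(x - 1)*(x + 1)*(x - 5)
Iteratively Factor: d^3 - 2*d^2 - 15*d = (d - 5)*(d^2 + 3*d) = (d - 5)*(d + 3)*(d)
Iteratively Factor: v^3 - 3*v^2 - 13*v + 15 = (v - 1)*(v^2 - 2*v - 15) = (v - 1)*(v + 3)*(v - 5)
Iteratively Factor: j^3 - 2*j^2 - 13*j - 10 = (j + 2)*(j^2 - 4*j - 5) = (j + 1)*(j + 2)*(j - 5)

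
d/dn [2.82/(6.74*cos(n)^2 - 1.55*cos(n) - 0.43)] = (38.0136*cos(n) - 4.371)*sin(n)/(-6.74*cos(n)^2 + 1.55*cos(n) + 0.43)^2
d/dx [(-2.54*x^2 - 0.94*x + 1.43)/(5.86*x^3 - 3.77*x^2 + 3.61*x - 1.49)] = (14.8844*x^4 + 11.0168*x^3 - 37.8526*x^2 + 18.3514*x - 3.7617)/(34.3396*x^6 - 44.1844*x^5 + 56.5221*x^4 - 44.6822*x^3 + 24.2667*x^2 - 10.7578*x + 2.2201)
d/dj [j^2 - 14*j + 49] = 2*j - 14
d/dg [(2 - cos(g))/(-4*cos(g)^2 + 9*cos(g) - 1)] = (-4*sin(g)^2 - 16*cos(g) + 21)*sin(g)/(4*cos(g)^2 - 9*cos(g) + 1)^2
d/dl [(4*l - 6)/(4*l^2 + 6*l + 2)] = (-4*l^2 + 12*l + 11)/(4*l^4 + 12*l^3 + 13*l^2 + 6*l + 1)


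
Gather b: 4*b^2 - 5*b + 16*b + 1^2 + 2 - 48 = 4*b^2 + 11*b - 45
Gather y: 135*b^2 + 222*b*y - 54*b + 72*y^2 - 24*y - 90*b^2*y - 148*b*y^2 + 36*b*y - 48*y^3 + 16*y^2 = 135*b^2 - 54*b - 48*y^3 + y^2*(88 - 148*b) + y*(-90*b^2 + 258*b - 24)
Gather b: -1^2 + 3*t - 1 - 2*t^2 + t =-2*t^2 + 4*t - 2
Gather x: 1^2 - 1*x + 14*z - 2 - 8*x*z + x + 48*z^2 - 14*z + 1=-8*x*z + 48*z^2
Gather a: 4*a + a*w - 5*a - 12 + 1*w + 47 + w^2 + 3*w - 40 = a*(w - 1) + w^2 + 4*w - 5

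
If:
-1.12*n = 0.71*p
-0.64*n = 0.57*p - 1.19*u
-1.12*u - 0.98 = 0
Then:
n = 4.02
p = -6.34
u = -0.88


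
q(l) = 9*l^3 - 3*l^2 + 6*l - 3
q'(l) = 27*l^2 - 6*l + 6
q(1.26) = 17.80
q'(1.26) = 41.31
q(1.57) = 33.85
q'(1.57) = 63.13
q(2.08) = 77.49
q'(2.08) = 110.33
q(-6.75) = -2948.11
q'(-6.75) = 1276.69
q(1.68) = 41.29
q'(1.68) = 72.12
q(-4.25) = -773.58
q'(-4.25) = 519.19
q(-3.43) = -422.06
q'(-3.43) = 344.23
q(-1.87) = -83.56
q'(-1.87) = 111.64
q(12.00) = 15189.00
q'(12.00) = 3822.00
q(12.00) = 15189.00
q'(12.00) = 3822.00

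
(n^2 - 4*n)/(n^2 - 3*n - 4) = n/(n + 1)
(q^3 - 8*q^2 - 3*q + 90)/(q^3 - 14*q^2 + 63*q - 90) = (q + 3)/(q - 3)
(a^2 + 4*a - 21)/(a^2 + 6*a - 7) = (a - 3)/(a - 1)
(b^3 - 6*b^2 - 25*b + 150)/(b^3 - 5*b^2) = (b^2 - b - 30)/b^2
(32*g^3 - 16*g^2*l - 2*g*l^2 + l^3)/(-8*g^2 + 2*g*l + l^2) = -4*g + l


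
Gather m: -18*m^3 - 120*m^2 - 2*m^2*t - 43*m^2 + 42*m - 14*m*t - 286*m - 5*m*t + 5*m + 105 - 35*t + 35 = -18*m^3 + m^2*(-2*t - 163) + m*(-19*t - 239) - 35*t + 140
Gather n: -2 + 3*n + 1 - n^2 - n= -n^2 + 2*n - 1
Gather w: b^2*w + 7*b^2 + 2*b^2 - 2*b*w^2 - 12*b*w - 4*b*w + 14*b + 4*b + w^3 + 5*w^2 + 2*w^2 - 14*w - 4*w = 9*b^2 + 18*b + w^3 + w^2*(7 - 2*b) + w*(b^2 - 16*b - 18)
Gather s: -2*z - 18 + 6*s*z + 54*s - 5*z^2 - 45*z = s*(6*z + 54) - 5*z^2 - 47*z - 18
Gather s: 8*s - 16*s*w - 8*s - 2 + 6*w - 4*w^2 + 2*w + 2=-16*s*w - 4*w^2 + 8*w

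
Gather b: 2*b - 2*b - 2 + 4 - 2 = 0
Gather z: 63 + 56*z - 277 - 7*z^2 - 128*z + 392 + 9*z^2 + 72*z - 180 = 2*z^2 - 2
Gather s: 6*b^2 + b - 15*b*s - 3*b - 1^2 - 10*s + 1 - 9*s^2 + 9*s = 6*b^2 - 2*b - 9*s^2 + s*(-15*b - 1)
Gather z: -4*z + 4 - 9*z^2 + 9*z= -9*z^2 + 5*z + 4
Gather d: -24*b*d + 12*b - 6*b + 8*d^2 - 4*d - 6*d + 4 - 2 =6*b + 8*d^2 + d*(-24*b - 10) + 2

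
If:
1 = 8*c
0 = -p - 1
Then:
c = 1/8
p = -1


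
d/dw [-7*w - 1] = -7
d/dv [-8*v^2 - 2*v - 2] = -16*v - 2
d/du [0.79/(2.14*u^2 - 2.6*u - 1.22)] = (2.054 - 3.3812*u)/(-2.14*u^2 + 2.6*u + 1.22)^2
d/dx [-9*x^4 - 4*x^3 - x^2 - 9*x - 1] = -36*x^3 - 12*x^2 - 2*x - 9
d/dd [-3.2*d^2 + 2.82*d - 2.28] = 2.82 - 6.4*d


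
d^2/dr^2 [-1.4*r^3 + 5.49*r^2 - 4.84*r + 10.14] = 10.98 - 8.4*r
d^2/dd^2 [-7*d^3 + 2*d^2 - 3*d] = 4 - 42*d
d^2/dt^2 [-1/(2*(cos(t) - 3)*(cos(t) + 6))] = (4*sin(t)^4 - 83*sin(t)^2 + 171*cos(t)/4 + 9*cos(3*t)/4 + 25)/(2*(cos(t) - 3)^3*(cos(t) + 6)^3)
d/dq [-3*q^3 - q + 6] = -9*q^2 - 1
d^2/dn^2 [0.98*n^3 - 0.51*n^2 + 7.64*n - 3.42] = 5.88*n - 1.02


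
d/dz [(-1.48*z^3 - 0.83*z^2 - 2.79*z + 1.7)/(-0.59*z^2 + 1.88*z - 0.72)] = (0.8732*z^4 - 5.5648*z^3 - 0.00970000000000026*z^2 + 3.2012*z - 1.1872)/(0.3481*z^4 - 2.2184*z^3 + 4.384*z^2 - 2.7072*z + 0.5184)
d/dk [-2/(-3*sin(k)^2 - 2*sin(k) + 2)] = -4*(3*sin(k) + 1)*cos(k)/(3*sin(k)^2 + 2*sin(k) - 2)^2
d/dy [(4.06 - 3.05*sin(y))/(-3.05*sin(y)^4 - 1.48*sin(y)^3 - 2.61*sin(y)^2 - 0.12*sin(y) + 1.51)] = (-27.9075*sin(y)^4 + 40.504*sin(y)^3 + 10.0659*sin(y)^2 + 21.1932*sin(y) - 4.1183)*cos(y)/(9.3025*sin(y)^8 + 9.028*sin(y)^7 + 18.1114*sin(y)^6 + 8.4576*sin(y)^5 - 2.0437*sin(y)^4 - 3.8432*sin(y)^3 - 7.8678*sin(y)^2 - 0.3624*sin(y) + 2.2801)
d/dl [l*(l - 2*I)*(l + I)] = 3*l^2 - 2*I*l + 2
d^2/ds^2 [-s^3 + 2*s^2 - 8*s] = 4 - 6*s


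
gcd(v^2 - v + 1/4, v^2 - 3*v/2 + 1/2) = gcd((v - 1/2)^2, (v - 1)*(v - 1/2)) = v - 1/2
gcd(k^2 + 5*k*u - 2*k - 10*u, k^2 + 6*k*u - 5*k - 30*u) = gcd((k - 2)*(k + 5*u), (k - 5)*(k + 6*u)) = 1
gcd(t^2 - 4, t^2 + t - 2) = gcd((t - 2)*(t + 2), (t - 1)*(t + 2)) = t + 2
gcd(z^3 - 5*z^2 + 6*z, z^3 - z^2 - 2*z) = z^2 - 2*z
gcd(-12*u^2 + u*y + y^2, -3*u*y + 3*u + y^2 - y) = -3*u + y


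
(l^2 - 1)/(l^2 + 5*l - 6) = (l + 1)/(l + 6)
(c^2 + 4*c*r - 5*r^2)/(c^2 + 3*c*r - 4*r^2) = (c + 5*r)/(c + 4*r)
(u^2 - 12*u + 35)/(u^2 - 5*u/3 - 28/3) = 3*(-u^2 + 12*u - 35)/(-3*u^2 + 5*u + 28)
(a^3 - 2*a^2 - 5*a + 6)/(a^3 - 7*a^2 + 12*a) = (a^2 + a - 2)/(a*(a - 4))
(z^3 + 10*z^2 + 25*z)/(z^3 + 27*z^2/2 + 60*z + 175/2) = 2*z/(2*z + 7)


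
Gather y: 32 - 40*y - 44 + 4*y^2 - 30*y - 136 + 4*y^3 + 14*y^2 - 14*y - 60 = 4*y^3 + 18*y^2 - 84*y - 208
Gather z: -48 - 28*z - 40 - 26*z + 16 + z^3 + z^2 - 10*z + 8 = z^3 + z^2 - 64*z - 64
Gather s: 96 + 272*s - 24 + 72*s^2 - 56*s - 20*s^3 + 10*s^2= -20*s^3 + 82*s^2 + 216*s + 72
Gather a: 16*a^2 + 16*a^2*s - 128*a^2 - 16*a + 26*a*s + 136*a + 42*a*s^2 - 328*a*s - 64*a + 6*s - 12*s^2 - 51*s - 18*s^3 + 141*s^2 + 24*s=a^2*(16*s - 112) + a*(42*s^2 - 302*s + 56) - 18*s^3 + 129*s^2 - 21*s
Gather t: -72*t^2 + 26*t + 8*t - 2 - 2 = -72*t^2 + 34*t - 4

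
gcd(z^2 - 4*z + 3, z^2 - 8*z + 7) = z - 1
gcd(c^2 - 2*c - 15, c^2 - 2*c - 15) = c^2 - 2*c - 15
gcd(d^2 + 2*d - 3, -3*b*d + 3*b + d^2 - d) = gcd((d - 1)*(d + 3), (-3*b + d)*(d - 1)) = d - 1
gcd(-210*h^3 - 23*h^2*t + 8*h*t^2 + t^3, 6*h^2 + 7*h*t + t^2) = 6*h + t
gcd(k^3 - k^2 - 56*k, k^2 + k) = k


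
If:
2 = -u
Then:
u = -2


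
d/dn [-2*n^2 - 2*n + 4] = -4*n - 2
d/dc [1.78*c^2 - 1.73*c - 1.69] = 3.56*c - 1.73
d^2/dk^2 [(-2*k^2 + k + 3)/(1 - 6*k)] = -224/(216*k^3 - 108*k^2 + 18*k - 1)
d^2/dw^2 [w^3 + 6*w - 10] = 6*w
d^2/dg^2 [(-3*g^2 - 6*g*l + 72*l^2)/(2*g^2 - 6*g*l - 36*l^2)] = 3*l*(-5*g^3 + 18*g^2*l - 324*g*l^2 + 432*l^3)/(g^6 - 9*g^5*l - 27*g^4*l^2 + 297*g^3*l^3 + 486*g^2*l^4 - 2916*g*l^5 - 5832*l^6)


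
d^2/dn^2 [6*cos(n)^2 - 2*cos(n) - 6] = 2*cos(n) - 12*cos(2*n)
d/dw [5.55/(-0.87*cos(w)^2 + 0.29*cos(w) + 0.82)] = (1.6095 - 9.657*cos(w))*sin(w)/(-0.87*cos(w)^2 + 0.29*cos(w) + 0.82)^2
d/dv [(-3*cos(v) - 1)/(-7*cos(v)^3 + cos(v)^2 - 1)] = (59*cos(v)/2 + 9*cos(2*v) + 21*cos(3*v)/2 + 6)*sin(v)/(7*cos(v)^3 - cos(v)^2 + 1)^2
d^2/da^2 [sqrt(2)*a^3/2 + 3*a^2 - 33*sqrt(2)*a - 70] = 3*sqrt(2)*a + 6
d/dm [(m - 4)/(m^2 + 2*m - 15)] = (m^2 + 2*m - 2*(m - 4)*(m + 1) - 15)/(m^2 + 2*m - 15)^2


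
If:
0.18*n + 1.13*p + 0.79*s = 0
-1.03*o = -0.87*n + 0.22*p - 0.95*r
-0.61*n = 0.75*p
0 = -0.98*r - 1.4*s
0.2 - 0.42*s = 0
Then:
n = 0.51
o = -0.11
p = -0.41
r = -0.68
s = 0.48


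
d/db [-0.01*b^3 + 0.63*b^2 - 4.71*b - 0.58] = -0.03*b^2 + 1.26*b - 4.71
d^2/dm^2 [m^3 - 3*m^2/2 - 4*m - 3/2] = 6*m - 3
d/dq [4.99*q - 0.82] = 4.99000000000000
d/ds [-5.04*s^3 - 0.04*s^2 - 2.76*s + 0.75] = -15.12*s^2 - 0.08*s - 2.76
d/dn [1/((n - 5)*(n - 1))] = 2*(3 - n)/(n^4 - 12*n^3 + 46*n^2 - 60*n + 25)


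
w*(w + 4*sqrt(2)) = w^2 + 4*sqrt(2)*w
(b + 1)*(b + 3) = b^2 + 4*b + 3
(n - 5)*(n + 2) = n^2 - 3*n - 10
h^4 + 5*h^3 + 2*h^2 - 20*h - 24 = (h - 2)*(h + 2)^2*(h + 3)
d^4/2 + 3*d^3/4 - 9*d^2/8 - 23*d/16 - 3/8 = (d/2 + 1/4)*(d - 3/2)*(d + 1/2)*(d + 2)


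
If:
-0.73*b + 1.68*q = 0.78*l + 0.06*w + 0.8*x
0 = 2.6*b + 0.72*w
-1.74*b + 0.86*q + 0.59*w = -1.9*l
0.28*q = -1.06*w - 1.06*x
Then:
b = 0.330723414484055*x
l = 0.340824444293126*x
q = 0.735484773403047*x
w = -1.19427899674797*x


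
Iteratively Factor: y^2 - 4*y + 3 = (y - 1)*(y - 3)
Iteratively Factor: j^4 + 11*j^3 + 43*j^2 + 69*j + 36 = (j + 3)*(j^3 + 8*j^2 + 19*j + 12) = (j + 3)*(j + 4)*(j^2 + 4*j + 3) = (j + 1)*(j + 3)*(j + 4)*(j + 3)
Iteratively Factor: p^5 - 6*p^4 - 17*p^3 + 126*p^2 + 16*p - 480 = (p + 4)*(p^4 - 10*p^3 + 23*p^2 + 34*p - 120) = (p - 4)*(p + 4)*(p^3 - 6*p^2 - p + 30) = (p - 5)*(p - 4)*(p + 4)*(p^2 - p - 6) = (p - 5)*(p - 4)*(p + 2)*(p + 4)*(p - 3)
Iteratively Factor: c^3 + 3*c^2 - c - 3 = (c + 1)*(c^2 + 2*c - 3) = (c + 1)*(c + 3)*(c - 1)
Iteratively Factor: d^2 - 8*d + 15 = (d - 5)*(d - 3)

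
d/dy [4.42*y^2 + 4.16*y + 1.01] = 8.84*y + 4.16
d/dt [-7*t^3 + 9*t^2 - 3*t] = -21*t^2 + 18*t - 3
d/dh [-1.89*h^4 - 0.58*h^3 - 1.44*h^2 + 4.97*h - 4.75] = -7.56*h^3 - 1.74*h^2 - 2.88*h + 4.97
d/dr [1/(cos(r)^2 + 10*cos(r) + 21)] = 2*(cos(r) + 5)*sin(r)/(cos(r)^2 + 10*cos(r) + 21)^2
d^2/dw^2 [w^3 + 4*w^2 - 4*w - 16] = 6*w + 8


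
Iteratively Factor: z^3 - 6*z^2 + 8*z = (z)*(z^2 - 6*z + 8) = z*(z - 4)*(z - 2)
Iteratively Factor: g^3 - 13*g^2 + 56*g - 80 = (g - 4)*(g^2 - 9*g + 20) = (g - 4)^2*(g - 5)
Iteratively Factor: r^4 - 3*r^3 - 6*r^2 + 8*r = (r - 1)*(r^3 - 2*r^2 - 8*r) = (r - 4)*(r - 1)*(r^2 + 2*r) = r*(r - 4)*(r - 1)*(r + 2)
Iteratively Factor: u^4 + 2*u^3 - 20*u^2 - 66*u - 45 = (u - 5)*(u^3 + 7*u^2 + 15*u + 9) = (u - 5)*(u + 3)*(u^2 + 4*u + 3) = (u - 5)*(u + 3)^2*(u + 1)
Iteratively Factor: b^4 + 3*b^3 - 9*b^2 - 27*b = (b)*(b^3 + 3*b^2 - 9*b - 27) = b*(b + 3)*(b^2 - 9) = b*(b + 3)^2*(b - 3)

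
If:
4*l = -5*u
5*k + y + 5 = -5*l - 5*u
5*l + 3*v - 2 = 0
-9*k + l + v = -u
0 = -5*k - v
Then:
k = 2/335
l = 28/67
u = -112/335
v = -2/67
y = -365/67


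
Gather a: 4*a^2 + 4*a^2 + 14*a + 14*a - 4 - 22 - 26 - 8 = 8*a^2 + 28*a - 60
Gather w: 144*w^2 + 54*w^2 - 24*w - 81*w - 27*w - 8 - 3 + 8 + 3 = 198*w^2 - 132*w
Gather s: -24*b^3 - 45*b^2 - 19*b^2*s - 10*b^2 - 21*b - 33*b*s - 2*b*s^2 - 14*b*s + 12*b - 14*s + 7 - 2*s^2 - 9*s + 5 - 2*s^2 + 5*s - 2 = -24*b^3 - 55*b^2 - 9*b + s^2*(-2*b - 4) + s*(-19*b^2 - 47*b - 18) + 10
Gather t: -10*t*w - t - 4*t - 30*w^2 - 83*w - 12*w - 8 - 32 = t*(-10*w - 5) - 30*w^2 - 95*w - 40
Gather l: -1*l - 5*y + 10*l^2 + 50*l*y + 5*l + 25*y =10*l^2 + l*(50*y + 4) + 20*y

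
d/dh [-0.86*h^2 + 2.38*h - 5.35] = 2.38 - 1.72*h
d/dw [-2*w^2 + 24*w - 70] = 24 - 4*w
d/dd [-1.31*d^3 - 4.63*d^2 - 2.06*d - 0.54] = -3.93*d^2 - 9.26*d - 2.06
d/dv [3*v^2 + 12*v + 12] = 6*v + 12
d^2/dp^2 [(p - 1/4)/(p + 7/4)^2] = 128*(4*p - 17)/(4*p + 7)^4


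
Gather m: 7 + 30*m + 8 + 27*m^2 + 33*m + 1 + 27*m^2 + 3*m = 54*m^2 + 66*m + 16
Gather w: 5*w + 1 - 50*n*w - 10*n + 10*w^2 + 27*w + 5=-10*n + 10*w^2 + w*(32 - 50*n) + 6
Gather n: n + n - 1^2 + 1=2*n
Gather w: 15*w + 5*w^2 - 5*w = 5*w^2 + 10*w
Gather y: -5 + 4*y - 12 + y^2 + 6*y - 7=y^2 + 10*y - 24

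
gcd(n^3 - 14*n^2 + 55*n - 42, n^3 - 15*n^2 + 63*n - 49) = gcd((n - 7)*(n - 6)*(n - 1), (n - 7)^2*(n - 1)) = n^2 - 8*n + 7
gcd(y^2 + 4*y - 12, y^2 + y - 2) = 1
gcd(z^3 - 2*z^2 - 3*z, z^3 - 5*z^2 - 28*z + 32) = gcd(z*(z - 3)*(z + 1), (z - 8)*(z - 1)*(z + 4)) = 1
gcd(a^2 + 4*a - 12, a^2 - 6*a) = 1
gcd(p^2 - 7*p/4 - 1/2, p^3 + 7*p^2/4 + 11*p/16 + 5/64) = p + 1/4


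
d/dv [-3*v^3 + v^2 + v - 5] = -9*v^2 + 2*v + 1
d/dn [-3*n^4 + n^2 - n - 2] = -12*n^3 + 2*n - 1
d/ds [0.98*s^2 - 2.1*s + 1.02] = 1.96*s - 2.1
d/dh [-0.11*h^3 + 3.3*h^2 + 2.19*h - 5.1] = -0.33*h^2 + 6.6*h + 2.19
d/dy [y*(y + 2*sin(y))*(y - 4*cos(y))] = y*(y + 2*sin(y))*(4*sin(y) + 1) + y*(y - 4*cos(y))*(2*cos(y) + 1) + (y + 2*sin(y))*(y - 4*cos(y))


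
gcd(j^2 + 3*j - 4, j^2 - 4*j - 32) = j + 4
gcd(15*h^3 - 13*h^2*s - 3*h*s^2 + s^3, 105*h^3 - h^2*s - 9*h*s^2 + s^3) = -15*h^2 - 2*h*s + s^2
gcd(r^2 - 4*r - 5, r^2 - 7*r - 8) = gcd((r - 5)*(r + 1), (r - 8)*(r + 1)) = r + 1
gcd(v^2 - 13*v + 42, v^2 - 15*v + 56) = v - 7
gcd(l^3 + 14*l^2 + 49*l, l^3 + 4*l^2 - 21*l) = l^2 + 7*l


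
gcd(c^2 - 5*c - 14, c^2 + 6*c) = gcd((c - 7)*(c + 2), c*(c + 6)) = 1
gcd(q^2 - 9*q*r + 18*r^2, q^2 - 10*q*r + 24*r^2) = q - 6*r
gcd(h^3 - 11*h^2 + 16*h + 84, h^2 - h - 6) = h + 2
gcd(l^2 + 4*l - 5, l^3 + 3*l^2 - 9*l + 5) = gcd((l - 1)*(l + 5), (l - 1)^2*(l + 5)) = l^2 + 4*l - 5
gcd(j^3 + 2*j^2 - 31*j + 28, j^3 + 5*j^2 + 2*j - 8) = j - 1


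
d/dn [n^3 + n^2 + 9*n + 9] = 3*n^2 + 2*n + 9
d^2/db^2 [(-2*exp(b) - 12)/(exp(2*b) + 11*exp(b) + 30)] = 2*(5 - exp(b))*exp(b)/(exp(3*b) + 15*exp(2*b) + 75*exp(b) + 125)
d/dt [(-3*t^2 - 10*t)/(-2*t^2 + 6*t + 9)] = 2*(-19*t^2 - 27*t - 45)/(4*t^4 - 24*t^3 + 108*t + 81)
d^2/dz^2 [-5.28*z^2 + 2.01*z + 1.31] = -10.5600000000000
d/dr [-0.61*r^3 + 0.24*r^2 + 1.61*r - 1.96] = -1.83*r^2 + 0.48*r + 1.61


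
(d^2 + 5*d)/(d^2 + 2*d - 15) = d/(d - 3)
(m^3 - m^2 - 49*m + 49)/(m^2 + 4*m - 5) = (m^2 - 49)/(m + 5)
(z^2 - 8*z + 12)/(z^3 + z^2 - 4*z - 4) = (z - 6)/(z^2 + 3*z + 2)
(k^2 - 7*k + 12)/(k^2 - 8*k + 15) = (k - 4)/(k - 5)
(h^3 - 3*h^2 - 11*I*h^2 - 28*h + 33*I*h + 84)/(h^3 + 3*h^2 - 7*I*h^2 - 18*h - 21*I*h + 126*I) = (h - 4*I)/(h + 6)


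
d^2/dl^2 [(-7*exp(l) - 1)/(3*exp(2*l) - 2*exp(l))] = (-63*exp(3*l) - 78*exp(2*l) + 18*exp(l) - 4)*exp(-l)/(27*exp(3*l) - 54*exp(2*l) + 36*exp(l) - 8)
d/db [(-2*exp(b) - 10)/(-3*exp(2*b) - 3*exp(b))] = 2*(-exp(2*b) - 10*exp(b) - 5)*exp(-b)/(3*(exp(2*b) + 2*exp(b) + 1))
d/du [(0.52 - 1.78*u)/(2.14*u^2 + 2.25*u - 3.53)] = (3.8092*u^2 - 2.2256*u + 5.1134)/(4.5796*u^4 + 9.63*u^3 - 10.0459*u^2 - 15.885*u + 12.4609)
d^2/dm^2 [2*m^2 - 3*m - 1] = 4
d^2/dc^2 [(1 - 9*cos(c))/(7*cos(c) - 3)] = 20*(-7*sin(c)^2 + 3*cos(c) - 7)/(7*cos(c) - 3)^3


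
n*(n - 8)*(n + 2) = n^3 - 6*n^2 - 16*n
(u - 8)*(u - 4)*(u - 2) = u^3 - 14*u^2 + 56*u - 64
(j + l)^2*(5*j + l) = 5*j^3 + 11*j^2*l + 7*j*l^2 + l^3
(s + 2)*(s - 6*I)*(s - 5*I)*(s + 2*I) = s^4 + 2*s^3 - 9*I*s^3 - 8*s^2 - 18*I*s^2 - 16*s - 60*I*s - 120*I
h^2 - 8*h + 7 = (h - 7)*(h - 1)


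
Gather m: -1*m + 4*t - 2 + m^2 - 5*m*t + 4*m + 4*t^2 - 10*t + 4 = m^2 + m*(3 - 5*t) + 4*t^2 - 6*t + 2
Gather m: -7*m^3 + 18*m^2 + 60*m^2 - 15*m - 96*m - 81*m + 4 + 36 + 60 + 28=-7*m^3 + 78*m^2 - 192*m + 128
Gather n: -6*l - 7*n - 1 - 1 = -6*l - 7*n - 2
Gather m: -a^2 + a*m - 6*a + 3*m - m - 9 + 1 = -a^2 - 6*a + m*(a + 2) - 8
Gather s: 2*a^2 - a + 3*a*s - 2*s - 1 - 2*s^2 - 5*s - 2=2*a^2 - a - 2*s^2 + s*(3*a - 7) - 3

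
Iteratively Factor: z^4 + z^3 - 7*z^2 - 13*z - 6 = (z + 2)*(z^3 - z^2 - 5*z - 3) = (z + 1)*(z + 2)*(z^2 - 2*z - 3) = (z + 1)^2*(z + 2)*(z - 3)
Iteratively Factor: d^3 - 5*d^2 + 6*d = (d - 2)*(d^2 - 3*d) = d*(d - 2)*(d - 3)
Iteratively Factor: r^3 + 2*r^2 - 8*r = (r)*(r^2 + 2*r - 8) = r*(r - 2)*(r + 4)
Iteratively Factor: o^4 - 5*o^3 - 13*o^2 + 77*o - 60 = (o - 5)*(o^3 - 13*o + 12) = (o - 5)*(o + 4)*(o^2 - 4*o + 3) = (o - 5)*(o - 3)*(o + 4)*(o - 1)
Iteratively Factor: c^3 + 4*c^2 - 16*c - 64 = (c + 4)*(c^2 - 16) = (c - 4)*(c + 4)*(c + 4)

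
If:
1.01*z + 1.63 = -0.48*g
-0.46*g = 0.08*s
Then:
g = -2.10416666666667*z - 3.39583333333333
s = 12.0989583333333*z + 19.5260416666667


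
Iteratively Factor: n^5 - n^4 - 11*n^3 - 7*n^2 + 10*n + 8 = (n + 2)*(n^4 - 3*n^3 - 5*n^2 + 3*n + 4) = (n + 1)*(n + 2)*(n^3 - 4*n^2 - n + 4) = (n + 1)^2*(n + 2)*(n^2 - 5*n + 4) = (n - 1)*(n + 1)^2*(n + 2)*(n - 4)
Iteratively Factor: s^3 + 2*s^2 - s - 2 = (s + 2)*(s^2 - 1) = (s - 1)*(s + 2)*(s + 1)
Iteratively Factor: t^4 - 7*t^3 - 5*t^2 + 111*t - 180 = (t - 3)*(t^3 - 4*t^2 - 17*t + 60) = (t - 5)*(t - 3)*(t^2 + t - 12) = (t - 5)*(t - 3)*(t + 4)*(t - 3)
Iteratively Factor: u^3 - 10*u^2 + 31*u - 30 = (u - 5)*(u^2 - 5*u + 6) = (u - 5)*(u - 3)*(u - 2)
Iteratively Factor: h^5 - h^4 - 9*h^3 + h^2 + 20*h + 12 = (h - 3)*(h^4 + 2*h^3 - 3*h^2 - 8*h - 4) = (h - 3)*(h + 1)*(h^3 + h^2 - 4*h - 4) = (h - 3)*(h + 1)*(h + 2)*(h^2 - h - 2) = (h - 3)*(h - 2)*(h + 1)*(h + 2)*(h + 1)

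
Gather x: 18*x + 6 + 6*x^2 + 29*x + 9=6*x^2 + 47*x + 15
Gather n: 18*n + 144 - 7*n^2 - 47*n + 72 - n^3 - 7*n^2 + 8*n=-n^3 - 14*n^2 - 21*n + 216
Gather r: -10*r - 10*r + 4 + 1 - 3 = 2 - 20*r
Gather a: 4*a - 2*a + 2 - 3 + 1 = 2*a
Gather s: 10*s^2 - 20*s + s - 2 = 10*s^2 - 19*s - 2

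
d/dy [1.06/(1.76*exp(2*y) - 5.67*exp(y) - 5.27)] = (6.0102 - 3.7312*exp(y))*exp(y)/(-1.76*exp(2*y) + 5.67*exp(y) + 5.27)^2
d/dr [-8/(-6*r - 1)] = -48/(6*r + 1)^2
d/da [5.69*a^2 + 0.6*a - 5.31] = 11.38*a + 0.6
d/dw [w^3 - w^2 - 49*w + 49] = 3*w^2 - 2*w - 49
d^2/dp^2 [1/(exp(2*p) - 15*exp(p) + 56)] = ((15 - 4*exp(p))*(exp(2*p) - 15*exp(p) + 56) + 2*(2*exp(p) - 15)^2*exp(p))*exp(p)/(exp(2*p) - 15*exp(p) + 56)^3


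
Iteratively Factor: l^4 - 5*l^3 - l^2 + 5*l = (l - 5)*(l^3 - l) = (l - 5)*(l - 1)*(l^2 + l) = l*(l - 5)*(l - 1)*(l + 1)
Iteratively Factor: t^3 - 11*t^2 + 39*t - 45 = (t - 5)*(t^2 - 6*t + 9) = (t - 5)*(t - 3)*(t - 3)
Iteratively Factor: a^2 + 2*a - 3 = (a + 3)*(a - 1)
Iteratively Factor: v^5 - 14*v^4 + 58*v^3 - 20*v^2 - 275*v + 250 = (v - 5)*(v^4 - 9*v^3 + 13*v^2 + 45*v - 50) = (v - 5)^2*(v^3 - 4*v^2 - 7*v + 10) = (v - 5)^3*(v^2 + v - 2) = (v - 5)^3*(v + 2)*(v - 1)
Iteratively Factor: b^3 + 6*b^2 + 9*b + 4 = (b + 1)*(b^2 + 5*b + 4) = (b + 1)*(b + 4)*(b + 1)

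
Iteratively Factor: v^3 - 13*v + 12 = (v + 4)*(v^2 - 4*v + 3) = (v - 1)*(v + 4)*(v - 3)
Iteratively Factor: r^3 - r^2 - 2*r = (r - 2)*(r^2 + r) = r*(r - 2)*(r + 1)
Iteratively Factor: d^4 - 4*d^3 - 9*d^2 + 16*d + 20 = (d + 2)*(d^3 - 6*d^2 + 3*d + 10) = (d - 2)*(d + 2)*(d^2 - 4*d - 5) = (d - 5)*(d - 2)*(d + 2)*(d + 1)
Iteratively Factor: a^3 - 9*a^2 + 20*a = (a)*(a^2 - 9*a + 20) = a*(a - 5)*(a - 4)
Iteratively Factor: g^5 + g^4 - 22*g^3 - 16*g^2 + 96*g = (g + 4)*(g^4 - 3*g^3 - 10*g^2 + 24*g) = (g - 4)*(g + 4)*(g^3 + g^2 - 6*g) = (g - 4)*(g + 3)*(g + 4)*(g^2 - 2*g) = (g - 4)*(g - 2)*(g + 3)*(g + 4)*(g)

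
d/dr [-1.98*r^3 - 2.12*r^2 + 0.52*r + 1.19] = -5.94*r^2 - 4.24*r + 0.52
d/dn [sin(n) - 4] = cos(n)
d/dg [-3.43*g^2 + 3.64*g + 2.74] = 3.64 - 6.86*g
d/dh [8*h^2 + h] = 16*h + 1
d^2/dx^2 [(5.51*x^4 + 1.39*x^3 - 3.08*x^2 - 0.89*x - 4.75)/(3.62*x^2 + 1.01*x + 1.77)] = (144.410488*x^6 + 120.873972*x^5 + 245.55315*x^4 + 141.823298*x^3 - 33.0098819999998*x^2 - 43.857798*x + 35.062792)/(47.437928*x^6 + 39.706332*x^5 + 80.66265*x^4 + 39.859145*x^3 + 39.440025*x^2 + 9.492687*x + 5.545233)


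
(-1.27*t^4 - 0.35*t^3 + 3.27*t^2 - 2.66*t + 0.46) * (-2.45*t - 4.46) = 3.1115*t^5 + 6.5217*t^4 - 6.4505*t^3 - 8.0672*t^2 + 10.7366*t - 2.0516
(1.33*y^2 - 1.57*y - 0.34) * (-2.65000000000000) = -3.5245*y^2 + 4.1605*y + 0.901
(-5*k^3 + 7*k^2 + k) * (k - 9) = -5*k^4 + 52*k^3 - 62*k^2 - 9*k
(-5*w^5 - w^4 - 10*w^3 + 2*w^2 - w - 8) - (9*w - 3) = -5*w^5 - w^4 - 10*w^3 + 2*w^2 - 10*w - 5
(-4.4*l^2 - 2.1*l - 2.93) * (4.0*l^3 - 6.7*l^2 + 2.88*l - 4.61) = -17.6*l^5 + 21.08*l^4 - 10.322*l^3 + 33.867*l^2 + 1.2426*l + 13.5073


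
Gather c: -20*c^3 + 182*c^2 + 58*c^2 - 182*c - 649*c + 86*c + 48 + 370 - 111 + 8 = -20*c^3 + 240*c^2 - 745*c + 315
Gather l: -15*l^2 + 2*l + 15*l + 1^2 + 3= -15*l^2 + 17*l + 4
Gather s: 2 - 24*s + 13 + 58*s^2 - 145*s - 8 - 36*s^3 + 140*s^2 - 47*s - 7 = -36*s^3 + 198*s^2 - 216*s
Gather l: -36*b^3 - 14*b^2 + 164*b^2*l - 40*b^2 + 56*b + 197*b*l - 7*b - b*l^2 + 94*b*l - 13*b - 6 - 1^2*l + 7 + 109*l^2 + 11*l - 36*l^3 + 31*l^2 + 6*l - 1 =-36*b^3 - 54*b^2 + 36*b - 36*l^3 + l^2*(140 - b) + l*(164*b^2 + 291*b + 16)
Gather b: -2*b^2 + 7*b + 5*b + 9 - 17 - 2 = -2*b^2 + 12*b - 10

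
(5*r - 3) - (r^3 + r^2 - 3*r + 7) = -r^3 - r^2 + 8*r - 10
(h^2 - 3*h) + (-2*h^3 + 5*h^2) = -2*h^3 + 6*h^2 - 3*h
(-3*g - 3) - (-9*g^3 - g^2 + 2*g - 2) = 9*g^3 + g^2 - 5*g - 1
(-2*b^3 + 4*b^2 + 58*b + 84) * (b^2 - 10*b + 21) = -2*b^5 + 24*b^4 - 24*b^3 - 412*b^2 + 378*b + 1764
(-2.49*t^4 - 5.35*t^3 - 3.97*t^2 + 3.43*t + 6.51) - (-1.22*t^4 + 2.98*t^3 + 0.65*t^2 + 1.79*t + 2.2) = -1.27*t^4 - 8.33*t^3 - 4.62*t^2 + 1.64*t + 4.31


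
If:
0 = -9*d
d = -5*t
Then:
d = 0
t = 0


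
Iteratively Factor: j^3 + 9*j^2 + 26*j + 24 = (j + 3)*(j^2 + 6*j + 8) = (j + 3)*(j + 4)*(j + 2)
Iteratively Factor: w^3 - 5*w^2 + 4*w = (w - 4)*(w^2 - w) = (w - 4)*(w - 1)*(w)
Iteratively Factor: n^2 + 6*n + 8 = (n + 4)*(n + 2)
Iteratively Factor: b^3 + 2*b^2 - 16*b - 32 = (b + 2)*(b^2 - 16) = (b + 2)*(b + 4)*(b - 4)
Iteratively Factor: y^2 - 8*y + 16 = (y - 4)*(y - 4)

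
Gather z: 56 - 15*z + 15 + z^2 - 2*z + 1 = z^2 - 17*z + 72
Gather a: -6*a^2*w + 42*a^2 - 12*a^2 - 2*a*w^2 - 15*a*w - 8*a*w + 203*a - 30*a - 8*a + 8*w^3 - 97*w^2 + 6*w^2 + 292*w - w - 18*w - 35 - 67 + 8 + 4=a^2*(30 - 6*w) + a*(-2*w^2 - 23*w + 165) + 8*w^3 - 91*w^2 + 273*w - 90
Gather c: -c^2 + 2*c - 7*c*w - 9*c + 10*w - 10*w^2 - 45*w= -c^2 + c*(-7*w - 7) - 10*w^2 - 35*w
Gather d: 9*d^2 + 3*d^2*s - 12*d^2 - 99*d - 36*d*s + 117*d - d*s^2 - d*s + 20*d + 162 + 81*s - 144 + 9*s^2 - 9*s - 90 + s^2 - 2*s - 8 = d^2*(3*s - 3) + d*(-s^2 - 37*s + 38) + 10*s^2 + 70*s - 80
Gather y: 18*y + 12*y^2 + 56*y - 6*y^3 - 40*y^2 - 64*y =-6*y^3 - 28*y^2 + 10*y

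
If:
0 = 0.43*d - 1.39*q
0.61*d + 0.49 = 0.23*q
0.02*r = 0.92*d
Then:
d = -0.91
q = -0.28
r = -41.83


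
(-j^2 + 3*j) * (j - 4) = -j^3 + 7*j^2 - 12*j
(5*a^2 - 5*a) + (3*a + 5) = 5*a^2 - 2*a + 5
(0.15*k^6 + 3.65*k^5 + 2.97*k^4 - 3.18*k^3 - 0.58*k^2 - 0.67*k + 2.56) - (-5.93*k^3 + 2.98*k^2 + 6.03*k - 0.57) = 0.15*k^6 + 3.65*k^5 + 2.97*k^4 + 2.75*k^3 - 3.56*k^2 - 6.7*k + 3.13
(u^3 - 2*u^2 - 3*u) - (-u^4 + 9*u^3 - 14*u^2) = u^4 - 8*u^3 + 12*u^2 - 3*u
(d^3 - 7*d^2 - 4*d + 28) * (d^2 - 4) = d^5 - 7*d^4 - 8*d^3 + 56*d^2 + 16*d - 112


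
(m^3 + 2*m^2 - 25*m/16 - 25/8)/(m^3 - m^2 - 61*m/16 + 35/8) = (4*m + 5)/(4*m - 7)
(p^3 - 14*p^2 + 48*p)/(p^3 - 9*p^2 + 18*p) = (p - 8)/(p - 3)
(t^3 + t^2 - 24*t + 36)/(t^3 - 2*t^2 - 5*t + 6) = (t^2 + 4*t - 12)/(t^2 + t - 2)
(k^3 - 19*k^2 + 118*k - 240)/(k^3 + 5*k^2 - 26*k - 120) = (k^2 - 14*k + 48)/(k^2 + 10*k + 24)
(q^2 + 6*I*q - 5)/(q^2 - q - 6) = (-q^2 - 6*I*q + 5)/(-q^2 + q + 6)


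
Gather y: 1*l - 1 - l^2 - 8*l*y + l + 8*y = -l^2 + 2*l + y*(8 - 8*l) - 1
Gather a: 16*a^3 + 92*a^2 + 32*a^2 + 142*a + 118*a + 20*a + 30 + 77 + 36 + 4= 16*a^3 + 124*a^2 + 280*a + 147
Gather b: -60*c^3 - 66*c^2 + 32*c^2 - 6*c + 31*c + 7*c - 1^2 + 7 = -60*c^3 - 34*c^2 + 32*c + 6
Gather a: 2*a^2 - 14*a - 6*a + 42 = 2*a^2 - 20*a + 42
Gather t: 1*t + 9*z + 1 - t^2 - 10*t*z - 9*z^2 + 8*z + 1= -t^2 + t*(1 - 10*z) - 9*z^2 + 17*z + 2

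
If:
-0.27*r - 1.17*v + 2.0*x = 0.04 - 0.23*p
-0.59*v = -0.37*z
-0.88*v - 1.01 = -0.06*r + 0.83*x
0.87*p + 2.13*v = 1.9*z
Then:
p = 0.648548607052406*z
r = -15.2633602279275*z - 19.7233429394813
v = 0.627118644067797*z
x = -1.76827231380158*z - 2.64265129682997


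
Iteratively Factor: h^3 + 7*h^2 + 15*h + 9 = (h + 3)*(h^2 + 4*h + 3) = (h + 3)^2*(h + 1)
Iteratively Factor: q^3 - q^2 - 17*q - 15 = (q + 1)*(q^2 - 2*q - 15) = (q + 1)*(q + 3)*(q - 5)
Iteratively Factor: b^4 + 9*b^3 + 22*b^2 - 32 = (b + 2)*(b^3 + 7*b^2 + 8*b - 16) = (b + 2)*(b + 4)*(b^2 + 3*b - 4) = (b - 1)*(b + 2)*(b + 4)*(b + 4)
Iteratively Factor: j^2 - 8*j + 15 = (j - 5)*(j - 3)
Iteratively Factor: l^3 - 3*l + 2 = (l - 1)*(l^2 + l - 2) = (l - 1)^2*(l + 2)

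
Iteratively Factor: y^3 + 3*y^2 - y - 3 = (y + 3)*(y^2 - 1) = (y + 1)*(y + 3)*(y - 1)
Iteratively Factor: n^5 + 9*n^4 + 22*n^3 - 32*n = (n)*(n^4 + 9*n^3 + 22*n^2 - 32) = n*(n + 2)*(n^3 + 7*n^2 + 8*n - 16) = n*(n + 2)*(n + 4)*(n^2 + 3*n - 4) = n*(n + 2)*(n + 4)^2*(n - 1)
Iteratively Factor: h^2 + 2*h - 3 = (h - 1)*(h + 3)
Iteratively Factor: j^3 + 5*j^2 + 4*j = (j + 4)*(j^2 + j) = (j + 1)*(j + 4)*(j)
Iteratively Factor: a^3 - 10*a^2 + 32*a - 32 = (a - 2)*(a^2 - 8*a + 16) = (a - 4)*(a - 2)*(a - 4)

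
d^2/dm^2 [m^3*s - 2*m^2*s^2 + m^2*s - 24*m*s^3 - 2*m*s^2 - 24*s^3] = 2*s*(3*m - 2*s + 1)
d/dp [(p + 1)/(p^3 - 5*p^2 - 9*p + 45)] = (p^3 - 5*p^2 - 9*p + (p + 1)*(-3*p^2 + 10*p + 9) + 45)/(p^3 - 5*p^2 - 9*p + 45)^2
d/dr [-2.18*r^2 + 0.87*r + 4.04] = 0.87 - 4.36*r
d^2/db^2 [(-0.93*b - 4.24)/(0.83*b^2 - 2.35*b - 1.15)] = ((0.93*b + 4.24)*(1.66*b - 2.35)*(3.32*b - 4.7) + (4.6314*b + 2.6674)*(-0.83*b^2 + 2.35*b + 1.15))/(-0.83*b^2 + 2.35*b + 1.15)^3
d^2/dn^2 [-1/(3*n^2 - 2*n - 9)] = 2*(-9*n^2 + 6*n + 4*(3*n - 1)^2 + 27)/(-3*n^2 + 2*n + 9)^3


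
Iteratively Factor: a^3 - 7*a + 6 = (a - 2)*(a^2 + 2*a - 3) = (a - 2)*(a - 1)*(a + 3)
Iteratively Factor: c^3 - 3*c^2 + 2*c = (c - 1)*(c^2 - 2*c) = (c - 2)*(c - 1)*(c)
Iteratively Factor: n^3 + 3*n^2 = (n)*(n^2 + 3*n) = n*(n + 3)*(n)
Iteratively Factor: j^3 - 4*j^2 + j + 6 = (j + 1)*(j^2 - 5*j + 6) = (j - 3)*(j + 1)*(j - 2)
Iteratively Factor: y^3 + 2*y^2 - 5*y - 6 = (y + 3)*(y^2 - y - 2) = (y - 2)*(y + 3)*(y + 1)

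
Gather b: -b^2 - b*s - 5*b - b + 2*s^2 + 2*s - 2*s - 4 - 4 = -b^2 + b*(-s - 6) + 2*s^2 - 8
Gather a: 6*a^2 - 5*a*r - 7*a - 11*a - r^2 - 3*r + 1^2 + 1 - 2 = 6*a^2 + a*(-5*r - 18) - r^2 - 3*r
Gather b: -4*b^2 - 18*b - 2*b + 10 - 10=-4*b^2 - 20*b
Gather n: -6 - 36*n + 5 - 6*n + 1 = -42*n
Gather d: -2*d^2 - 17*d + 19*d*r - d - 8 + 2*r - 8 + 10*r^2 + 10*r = -2*d^2 + d*(19*r - 18) + 10*r^2 + 12*r - 16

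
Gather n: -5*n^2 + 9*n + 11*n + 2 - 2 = -5*n^2 + 20*n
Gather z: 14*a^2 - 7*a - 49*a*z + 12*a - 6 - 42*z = 14*a^2 + 5*a + z*(-49*a - 42) - 6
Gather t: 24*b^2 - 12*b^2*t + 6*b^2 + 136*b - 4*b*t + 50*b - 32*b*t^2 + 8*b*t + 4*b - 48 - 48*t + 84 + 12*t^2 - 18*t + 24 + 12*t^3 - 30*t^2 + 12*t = 30*b^2 + 190*b + 12*t^3 + t^2*(-32*b - 18) + t*(-12*b^2 + 4*b - 54) + 60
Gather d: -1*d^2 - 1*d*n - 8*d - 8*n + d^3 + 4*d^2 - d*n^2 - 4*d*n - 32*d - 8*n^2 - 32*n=d^3 + 3*d^2 + d*(-n^2 - 5*n - 40) - 8*n^2 - 40*n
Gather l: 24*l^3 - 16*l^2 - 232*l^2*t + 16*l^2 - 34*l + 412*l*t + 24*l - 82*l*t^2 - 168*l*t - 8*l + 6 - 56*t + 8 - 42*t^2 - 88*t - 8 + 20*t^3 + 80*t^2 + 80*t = 24*l^3 - 232*l^2*t + l*(-82*t^2 + 244*t - 18) + 20*t^3 + 38*t^2 - 64*t + 6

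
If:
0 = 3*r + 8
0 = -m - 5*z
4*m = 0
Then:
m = 0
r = -8/3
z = 0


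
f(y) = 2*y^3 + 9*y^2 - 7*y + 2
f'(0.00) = -7.00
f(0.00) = 2.00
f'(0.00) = -7.00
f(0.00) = 2.00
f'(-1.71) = -20.24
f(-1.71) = 30.29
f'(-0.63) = -15.96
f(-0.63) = 9.48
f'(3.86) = 151.88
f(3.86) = 224.10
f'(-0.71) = -16.76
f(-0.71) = 10.79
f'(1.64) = 38.66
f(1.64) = 23.55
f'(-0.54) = -14.97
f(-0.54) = 8.09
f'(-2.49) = -14.62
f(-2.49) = 44.35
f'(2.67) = 83.83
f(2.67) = 85.54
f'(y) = 6*y^2 + 18*y - 7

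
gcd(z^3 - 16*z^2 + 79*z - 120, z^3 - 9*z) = z - 3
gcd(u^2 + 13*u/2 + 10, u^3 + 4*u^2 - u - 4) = u + 4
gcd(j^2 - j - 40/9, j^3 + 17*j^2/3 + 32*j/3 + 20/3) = j + 5/3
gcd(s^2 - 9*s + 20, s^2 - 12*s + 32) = s - 4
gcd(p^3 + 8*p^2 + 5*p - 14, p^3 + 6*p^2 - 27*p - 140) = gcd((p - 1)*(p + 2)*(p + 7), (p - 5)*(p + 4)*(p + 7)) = p + 7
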